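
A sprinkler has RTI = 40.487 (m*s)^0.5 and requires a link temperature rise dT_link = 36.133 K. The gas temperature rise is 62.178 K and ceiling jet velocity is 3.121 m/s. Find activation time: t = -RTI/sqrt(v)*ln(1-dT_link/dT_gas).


dT_link/dT_gas = 0.58112
ln(1 - 0.58112) = -0.87018
t = -40.487 / sqrt(3.121) * -0.87018 = 19.942 s

19.942 s


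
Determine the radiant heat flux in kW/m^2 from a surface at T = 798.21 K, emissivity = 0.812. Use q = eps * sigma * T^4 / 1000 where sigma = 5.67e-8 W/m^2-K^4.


T^4 = 4.0595e+11
q = 0.812 * 5.67e-8 * 4.0595e+11 / 1000 = 18.690 kW/m^2

18.690 kW/m^2


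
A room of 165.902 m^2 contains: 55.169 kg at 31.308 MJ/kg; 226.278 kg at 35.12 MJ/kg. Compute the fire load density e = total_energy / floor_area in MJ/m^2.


Total energy = 55.169*31.308 + 226.278*35.12
= 1727.231 + 7946.883
= 9674.114 MJ
e = 9674.114 / 165.902 = 58.312 MJ/m^2

58.312 MJ/m^2


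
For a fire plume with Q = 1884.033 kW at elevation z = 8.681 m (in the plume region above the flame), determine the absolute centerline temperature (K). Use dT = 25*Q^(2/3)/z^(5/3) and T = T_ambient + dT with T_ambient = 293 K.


Q^(2/3) = 152.54
z^(5/3) = 36.668
dT = 25 * 152.54 / 36.668 = 104.00 K
T = 293 + 104.00 = 397.00 K

397.00 K


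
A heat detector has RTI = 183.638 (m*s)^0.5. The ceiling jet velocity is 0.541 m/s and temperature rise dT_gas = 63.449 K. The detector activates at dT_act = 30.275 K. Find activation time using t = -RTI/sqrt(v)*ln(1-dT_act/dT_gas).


dT_act/dT_gas = 0.47715
ln(1 - 0.47715) = -0.64847
t = -183.638 / sqrt(0.541) * -0.64847 = 161.90 s

161.90 s


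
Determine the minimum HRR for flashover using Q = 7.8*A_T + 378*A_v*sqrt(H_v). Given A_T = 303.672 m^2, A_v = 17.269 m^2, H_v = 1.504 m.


7.8*A_T = 2368.6
sqrt(H_v) = 1.2264
378*A_v*sqrt(H_v) = 8005.4
Q = 2368.6 + 8005.4 = 10374 kW

10374 kW


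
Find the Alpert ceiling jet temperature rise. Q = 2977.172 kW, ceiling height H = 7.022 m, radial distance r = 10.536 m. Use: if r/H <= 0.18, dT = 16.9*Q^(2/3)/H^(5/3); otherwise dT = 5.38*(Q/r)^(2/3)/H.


r/H = 10.536 / 7.022 = 1.5004
r/H > 0.18, so dT = 5.38*(Q/r)^(2/3)/H
Q/r = 282.57
(Q/r)^(2/3) = 43.061
dT = 5.38 * 43.061 / 7.022 = 32.992 K

32.992 K


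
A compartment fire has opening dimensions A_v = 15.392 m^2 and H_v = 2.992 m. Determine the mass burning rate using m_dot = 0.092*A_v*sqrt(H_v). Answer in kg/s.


sqrt(H_v) = 1.7297
m_dot = 0.092 * 15.392 * 1.7297 = 2.4494 kg/s

2.4494 kg/s


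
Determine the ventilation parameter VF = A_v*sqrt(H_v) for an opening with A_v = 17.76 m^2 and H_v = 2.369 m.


sqrt(H_v) = 1.5392
VF = 17.76 * 1.5392 = 27.335 m^(5/2)

27.335 m^(5/2)


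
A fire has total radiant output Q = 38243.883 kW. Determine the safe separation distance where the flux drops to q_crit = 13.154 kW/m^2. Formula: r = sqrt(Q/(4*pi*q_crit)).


4*pi*q_crit = 165.30
Q/(4*pi*q_crit) = 231.36
r = sqrt(231.36) = 15.211 m

15.211 m


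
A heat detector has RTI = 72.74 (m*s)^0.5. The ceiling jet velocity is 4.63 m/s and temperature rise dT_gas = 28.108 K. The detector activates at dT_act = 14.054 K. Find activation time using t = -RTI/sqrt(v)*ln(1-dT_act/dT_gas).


dT_act/dT_gas = 0.5
ln(1 - 0.5) = -0.69315
t = -72.74 / sqrt(4.63) * -0.69315 = 23.432 s

23.432 s


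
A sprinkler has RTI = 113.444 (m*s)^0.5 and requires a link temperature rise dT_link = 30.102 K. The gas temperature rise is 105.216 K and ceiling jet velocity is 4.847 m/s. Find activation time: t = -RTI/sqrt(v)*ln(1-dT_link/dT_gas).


dT_link/dT_gas = 0.28610
ln(1 - 0.28610) = -0.33701
t = -113.444 / sqrt(4.847) * -0.33701 = 17.365 s

17.365 s


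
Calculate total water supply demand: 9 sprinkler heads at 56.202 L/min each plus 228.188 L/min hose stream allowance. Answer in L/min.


Sprinkler demand = 9 * 56.202 = 505.818 L/min
Total = 505.818 + 228.188 = 734.006 L/min

734.006 L/min


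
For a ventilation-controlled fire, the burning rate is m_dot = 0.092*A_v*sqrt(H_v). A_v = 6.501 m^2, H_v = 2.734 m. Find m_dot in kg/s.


sqrt(H_v) = 1.6535
m_dot = 0.092 * 6.501 * 1.6535 = 0.98893 kg/s

0.98893 kg/s


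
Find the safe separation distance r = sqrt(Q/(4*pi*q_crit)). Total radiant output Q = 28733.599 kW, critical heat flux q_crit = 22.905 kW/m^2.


4*pi*q_crit = 287.83
Q/(4*pi*q_crit) = 99.827
r = sqrt(99.827) = 9.9914 m

9.9914 m


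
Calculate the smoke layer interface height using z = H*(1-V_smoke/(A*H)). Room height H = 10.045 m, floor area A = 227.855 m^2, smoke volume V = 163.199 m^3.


V/(A*H) = 0.071303
1 - 0.071303 = 0.92870
z = 10.045 * 0.92870 = 9.3288 m

9.3288 m


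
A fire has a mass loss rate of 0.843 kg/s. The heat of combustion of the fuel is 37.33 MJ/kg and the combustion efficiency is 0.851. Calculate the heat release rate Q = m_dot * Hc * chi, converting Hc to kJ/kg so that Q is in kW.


Hc = 37.33 MJ/kg = 37.33 * 1000 kJ/kg = 37330 kJ/kg
Q = 0.843 kg/s * 37330 kJ/kg * 0.851 = 26780 kW

26780 kW


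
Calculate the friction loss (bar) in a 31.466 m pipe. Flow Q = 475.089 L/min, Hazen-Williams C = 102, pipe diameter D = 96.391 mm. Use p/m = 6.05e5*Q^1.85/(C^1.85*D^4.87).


Q^1.85 = 89543
C^1.85 = 5198.9
D^4.87 = 4.5947e+09
p/m = 0.0022679 bar/m
p_total = 0.0022679 * 31.466 = 0.071361 bar

0.071361 bar


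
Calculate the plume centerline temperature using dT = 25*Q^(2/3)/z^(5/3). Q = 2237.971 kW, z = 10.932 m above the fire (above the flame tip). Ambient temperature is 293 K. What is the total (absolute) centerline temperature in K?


Q^(2/3) = 171.09
z^(5/3) = 53.848
dT = 25 * 171.09 / 53.848 = 79.435 K
T = 293 + 79.435 = 372.43 K

372.43 K


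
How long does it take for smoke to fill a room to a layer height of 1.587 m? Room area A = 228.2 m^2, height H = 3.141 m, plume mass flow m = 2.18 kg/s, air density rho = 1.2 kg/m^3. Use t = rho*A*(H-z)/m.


H - z = 1.554 m
t = 1.2 * 228.2 * 1.554 / 2.18 = 195.21 s

195.21 s


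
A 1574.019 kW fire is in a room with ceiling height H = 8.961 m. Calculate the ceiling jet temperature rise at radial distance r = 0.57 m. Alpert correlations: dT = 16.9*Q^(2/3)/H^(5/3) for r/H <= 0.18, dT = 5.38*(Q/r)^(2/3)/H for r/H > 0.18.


r/H = 0.57 / 8.961 = 0.063609
r/H <= 0.18, so dT = 16.9*Q^(2/3)/H^(5/3)
Q^(2/3) = 135.31
H^(5/3) = 38.660
dT = 16.9 * 135.31 / 38.660 = 59.152 K

59.152 K


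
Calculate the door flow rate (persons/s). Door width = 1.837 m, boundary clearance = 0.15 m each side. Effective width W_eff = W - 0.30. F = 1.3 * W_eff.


W_eff = 1.837 - 0.30 = 1.537 m
F = 1.3 * 1.537 = 1.9981 persons/s

1.9981 persons/s


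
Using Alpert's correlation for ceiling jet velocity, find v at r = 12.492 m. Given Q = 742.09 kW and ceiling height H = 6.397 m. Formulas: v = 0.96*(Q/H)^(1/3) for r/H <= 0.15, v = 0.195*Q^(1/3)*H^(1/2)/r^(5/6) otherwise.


r/H = 12.492 / 6.397 = 1.9528
r/H > 0.15, so v = 0.195*Q^(1/3)*H^(1/2)/r^(5/6)
Q^(1/3) = 9.0535
H^(1/2) = 2.5292
r^(5/6) = 8.2009
v = 0.195 * 9.0535 * 2.5292 / 8.2009 = 0.54448 m/s

0.54448 m/s


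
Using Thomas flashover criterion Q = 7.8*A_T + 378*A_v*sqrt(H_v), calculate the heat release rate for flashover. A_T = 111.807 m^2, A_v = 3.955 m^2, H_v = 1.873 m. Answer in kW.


7.8*A_T = 872.09
sqrt(H_v) = 1.3686
378*A_v*sqrt(H_v) = 2046.0
Q = 872.09 + 2046.0 = 2918.1 kW

2918.1 kW


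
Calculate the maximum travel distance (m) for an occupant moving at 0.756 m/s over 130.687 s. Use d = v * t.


d = 0.756 * 130.687 = 98.799 m

98.799 m


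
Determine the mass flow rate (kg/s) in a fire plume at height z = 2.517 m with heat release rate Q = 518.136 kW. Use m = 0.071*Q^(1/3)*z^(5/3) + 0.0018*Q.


Q^(1/3) = 8.0318
z^(5/3) = 4.6573
First term = 0.071 * 8.0318 * 4.6573 = 2.6559
Second term = 0.0018 * 518.136 = 0.93264
m = 3.5885 kg/s

3.5885 kg/s


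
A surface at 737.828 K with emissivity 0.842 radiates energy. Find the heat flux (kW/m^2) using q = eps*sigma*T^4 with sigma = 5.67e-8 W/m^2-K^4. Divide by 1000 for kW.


T^4 = 2.9636e+11
q = 0.842 * 5.67e-8 * 2.9636e+11 / 1000 = 14.149 kW/m^2

14.149 kW/m^2


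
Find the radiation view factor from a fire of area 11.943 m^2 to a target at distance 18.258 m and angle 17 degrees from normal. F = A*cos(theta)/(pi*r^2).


cos(17 deg) = 0.95630
pi*r^2 = 1047.3
F = 11.943 * 0.95630 / 1047.3 = 0.010906

0.010906


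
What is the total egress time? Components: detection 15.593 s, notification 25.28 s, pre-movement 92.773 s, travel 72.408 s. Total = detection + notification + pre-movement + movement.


Total = 15.593 + 25.28 + 92.773 + 72.408 = 206.054 s

206.054 s


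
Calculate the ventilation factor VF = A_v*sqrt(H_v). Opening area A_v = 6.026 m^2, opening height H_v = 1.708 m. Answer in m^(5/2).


sqrt(H_v) = 1.3069
VF = 6.026 * 1.3069 = 7.8754 m^(5/2)

7.8754 m^(5/2)


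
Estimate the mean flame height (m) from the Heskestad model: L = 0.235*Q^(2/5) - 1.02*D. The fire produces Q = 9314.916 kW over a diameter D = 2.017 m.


Q^(2/5) = 38.696
0.235 * Q^(2/5) = 9.0937
1.02 * D = 2.0573
L = 7.0363 m

7.0363 m


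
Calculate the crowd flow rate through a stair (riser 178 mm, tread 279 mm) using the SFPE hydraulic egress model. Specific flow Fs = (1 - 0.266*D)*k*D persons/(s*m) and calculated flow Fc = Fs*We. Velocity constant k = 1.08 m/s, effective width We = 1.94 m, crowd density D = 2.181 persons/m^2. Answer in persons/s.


1 - 0.266*D = 1 - 0.266*2.181 = 0.41985
Fs = 0.41985 * 1.08 * 2.181 = 0.98896 persons/(s*m)
Fc = 0.98896 * 1.94 = 1.9186 persons/s

1.9186 persons/s


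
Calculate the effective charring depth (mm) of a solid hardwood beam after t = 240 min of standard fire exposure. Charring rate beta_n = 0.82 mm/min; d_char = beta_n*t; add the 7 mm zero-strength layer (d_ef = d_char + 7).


d_char = 0.82 * 240 = 196.8 mm
d_ef = 196.8 + 1.0*7 = 203.8 mm

203.8 mm


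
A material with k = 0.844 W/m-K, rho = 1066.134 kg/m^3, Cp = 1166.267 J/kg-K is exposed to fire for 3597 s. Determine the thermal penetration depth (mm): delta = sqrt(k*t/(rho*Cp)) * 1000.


alpha = 0.844 / (1066.134 * 1166.267) = 6.7879e-07 m^2/s
alpha * t = 0.0024416
delta = sqrt(0.0024416) * 1000 = 49.412 mm

49.412 mm


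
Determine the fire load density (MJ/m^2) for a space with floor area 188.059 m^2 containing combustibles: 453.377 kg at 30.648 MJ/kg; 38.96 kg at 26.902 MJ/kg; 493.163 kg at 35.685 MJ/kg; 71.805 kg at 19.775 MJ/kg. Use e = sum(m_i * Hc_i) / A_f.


Total energy = 453.377*30.648 + 38.96*26.902 + 493.163*35.685 + 71.805*19.775
= 13895.10 + 1048.102 + 17598.52 + 1419.944
= 33961.67 MJ
e = 33961.67 / 188.059 = 180.59 MJ/m^2

180.59 MJ/m^2


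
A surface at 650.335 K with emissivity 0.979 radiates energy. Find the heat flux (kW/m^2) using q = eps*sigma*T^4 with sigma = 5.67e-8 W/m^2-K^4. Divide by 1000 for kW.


T^4 = 1.7887e+11
q = 0.979 * 5.67e-8 * 1.7887e+11 / 1000 = 9.9292 kW/m^2

9.9292 kW/m^2


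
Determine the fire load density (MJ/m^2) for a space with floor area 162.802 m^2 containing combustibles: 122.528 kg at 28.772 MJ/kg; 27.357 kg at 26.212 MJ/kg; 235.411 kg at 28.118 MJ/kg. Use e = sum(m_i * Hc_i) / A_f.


Total energy = 122.528*28.772 + 27.357*26.212 + 235.411*28.118
= 3525.376 + 717.0817 + 6619.286
= 10861.74 MJ
e = 10861.74 / 162.802 = 66.718 MJ/m^2

66.718 MJ/m^2


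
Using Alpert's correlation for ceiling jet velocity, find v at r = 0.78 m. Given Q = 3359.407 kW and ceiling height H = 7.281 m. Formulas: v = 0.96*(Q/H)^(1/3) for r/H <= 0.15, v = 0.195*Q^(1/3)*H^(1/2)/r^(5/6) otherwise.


r/H = 0.78 / 7.281 = 0.10713
r/H <= 0.15, so v = 0.96*(Q/H)^(1/3)
Q/H = 461.39
(Q/H)^(1/3) = 7.7272
v = 0.96 * 7.7272 = 7.4181 m/s

7.4181 m/s


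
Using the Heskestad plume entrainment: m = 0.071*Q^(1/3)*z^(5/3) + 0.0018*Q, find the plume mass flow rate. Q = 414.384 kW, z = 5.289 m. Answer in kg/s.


Q^(1/3) = 7.4553
z^(5/3) = 16.055
First term = 0.071 * 7.4553 * 16.055 = 8.4986
Second term = 0.0018 * 414.384 = 0.74589
m = 9.2445 kg/s

9.2445 kg/s


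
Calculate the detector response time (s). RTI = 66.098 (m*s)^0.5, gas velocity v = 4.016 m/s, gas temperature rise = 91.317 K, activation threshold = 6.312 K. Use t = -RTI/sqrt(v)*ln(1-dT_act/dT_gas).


dT_act/dT_gas = 0.069122
ln(1 - 0.069122) = -0.071627
t = -66.098 / sqrt(4.016) * -0.071627 = 2.3625 s

2.3625 s


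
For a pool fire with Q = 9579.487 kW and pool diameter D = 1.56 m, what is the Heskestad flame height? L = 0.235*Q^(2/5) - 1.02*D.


Q^(2/5) = 39.132
0.235 * Q^(2/5) = 9.1961
1.02 * D = 1.5912
L = 7.6049 m

7.6049 m


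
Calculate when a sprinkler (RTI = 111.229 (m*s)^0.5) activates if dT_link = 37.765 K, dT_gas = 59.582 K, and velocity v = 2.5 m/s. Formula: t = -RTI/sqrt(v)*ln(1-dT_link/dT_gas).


dT_link/dT_gas = 0.63383
ln(1 - 0.63383) = -1.0047
t = -111.229 / sqrt(2.5) * -1.0047 = 70.675 s

70.675 s


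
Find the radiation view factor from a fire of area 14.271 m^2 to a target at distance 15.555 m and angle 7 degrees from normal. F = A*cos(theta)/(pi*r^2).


cos(7 deg) = 0.99255
pi*r^2 = 760.13
F = 14.271 * 0.99255 / 760.13 = 0.018634

0.018634


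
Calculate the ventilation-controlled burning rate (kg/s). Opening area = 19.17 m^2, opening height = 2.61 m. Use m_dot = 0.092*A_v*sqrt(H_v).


sqrt(H_v) = 1.6155
m_dot = 0.092 * 19.17 * 1.6155 = 2.8492 kg/s

2.8492 kg/s


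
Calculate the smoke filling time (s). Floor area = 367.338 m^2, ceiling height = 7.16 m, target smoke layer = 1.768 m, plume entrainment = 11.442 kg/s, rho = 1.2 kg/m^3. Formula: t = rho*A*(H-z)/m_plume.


H - z = 5.392 m
t = 1.2 * 367.338 * 5.392 / 11.442 = 207.73 s

207.73 s


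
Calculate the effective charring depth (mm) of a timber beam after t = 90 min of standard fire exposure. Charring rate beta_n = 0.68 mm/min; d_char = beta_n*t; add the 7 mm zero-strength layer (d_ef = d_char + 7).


d_char = 0.68 * 90 = 61.2 mm
d_ef = 61.2 + 1.0*7 = 68.2 mm

68.2 mm


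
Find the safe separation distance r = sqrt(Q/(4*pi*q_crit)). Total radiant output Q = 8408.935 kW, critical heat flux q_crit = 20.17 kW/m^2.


4*pi*q_crit = 253.46
Q/(4*pi*q_crit) = 33.176
r = sqrt(33.176) = 5.7599 m

5.7599 m


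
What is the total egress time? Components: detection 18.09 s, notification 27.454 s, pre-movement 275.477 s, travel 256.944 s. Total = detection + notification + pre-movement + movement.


Total = 18.09 + 27.454 + 275.477 + 256.944 = 577.965 s

577.965 s


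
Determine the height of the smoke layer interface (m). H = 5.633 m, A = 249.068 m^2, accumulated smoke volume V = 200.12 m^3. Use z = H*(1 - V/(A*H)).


V/(A*H) = 0.14264
1 - 0.14264 = 0.85736
z = 5.633 * 0.85736 = 4.8295 m

4.8295 m


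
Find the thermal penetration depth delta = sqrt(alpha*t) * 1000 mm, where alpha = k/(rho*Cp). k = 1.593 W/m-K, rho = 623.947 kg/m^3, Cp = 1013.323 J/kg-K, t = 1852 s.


alpha = 1.593 / (623.947 * 1013.323) = 2.5195e-06 m^2/s
alpha * t = 0.0046662
delta = sqrt(0.0046662) * 1000 = 68.309 mm

68.309 mm


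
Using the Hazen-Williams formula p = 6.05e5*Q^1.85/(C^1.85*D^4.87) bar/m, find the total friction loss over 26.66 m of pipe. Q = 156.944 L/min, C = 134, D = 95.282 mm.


Q^1.85 = 11538
C^1.85 = 8612.8
D^4.87 = 4.3429e+09
p/m = 0.00018662 bar/m
p_total = 0.00018662 * 26.66 = 0.0049753 bar

0.0049753 bar


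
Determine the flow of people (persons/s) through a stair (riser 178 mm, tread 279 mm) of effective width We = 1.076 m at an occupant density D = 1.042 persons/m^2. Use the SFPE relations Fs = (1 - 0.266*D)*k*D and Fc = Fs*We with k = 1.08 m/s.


1 - 0.266*D = 1 - 0.266*1.042 = 0.72283
Fs = 0.72283 * 1.08 * 1.042 = 0.81344 persons/(s*m)
Fc = 0.81344 * 1.076 = 0.87526 persons/s

0.87526 persons/s


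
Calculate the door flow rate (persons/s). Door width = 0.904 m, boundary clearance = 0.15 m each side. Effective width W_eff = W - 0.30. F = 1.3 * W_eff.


W_eff = 0.904 - 0.30 = 0.604 m
F = 1.3 * 0.604 = 0.78520 persons/s

0.78520 persons/s


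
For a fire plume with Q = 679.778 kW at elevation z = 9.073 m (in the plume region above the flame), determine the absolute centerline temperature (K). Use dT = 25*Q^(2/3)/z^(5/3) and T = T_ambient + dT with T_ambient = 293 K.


Q^(2/3) = 77.312
z^(5/3) = 39.469
dT = 25 * 77.312 / 39.469 = 48.970 K
T = 293 + 48.970 = 341.97 K

341.97 K


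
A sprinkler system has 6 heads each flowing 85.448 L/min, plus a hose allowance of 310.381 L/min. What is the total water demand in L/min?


Sprinkler demand = 6 * 85.448 = 512.688 L/min
Total = 512.688 + 310.381 = 823.069 L/min

823.069 L/min


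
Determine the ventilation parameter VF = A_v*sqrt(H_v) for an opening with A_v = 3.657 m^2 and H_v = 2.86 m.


sqrt(H_v) = 1.6912
VF = 3.657 * 1.6912 = 6.1845 m^(5/2)

6.1845 m^(5/2)


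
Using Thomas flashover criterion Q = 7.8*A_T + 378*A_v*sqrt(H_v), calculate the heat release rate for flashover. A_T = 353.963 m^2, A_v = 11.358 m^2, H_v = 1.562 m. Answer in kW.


7.8*A_T = 2760.9
sqrt(H_v) = 1.2498
378*A_v*sqrt(H_v) = 5365.8
Q = 2760.9 + 5365.8 = 8126.7 kW

8126.7 kW


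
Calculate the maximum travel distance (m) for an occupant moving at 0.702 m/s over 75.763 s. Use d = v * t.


d = 0.702 * 75.763 = 53.186 m

53.186 m


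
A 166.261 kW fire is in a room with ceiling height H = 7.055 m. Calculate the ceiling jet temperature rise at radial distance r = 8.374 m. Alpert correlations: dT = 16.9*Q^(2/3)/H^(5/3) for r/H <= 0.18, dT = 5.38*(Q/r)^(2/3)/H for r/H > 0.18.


r/H = 8.374 / 7.055 = 1.1870
r/H > 0.18, so dT = 5.38*(Q/r)^(2/3)/H
Q/r = 19.854
(Q/r)^(2/3) = 7.3323
dT = 5.38 * 7.3323 / 7.055 = 5.5914 K

5.5914 K


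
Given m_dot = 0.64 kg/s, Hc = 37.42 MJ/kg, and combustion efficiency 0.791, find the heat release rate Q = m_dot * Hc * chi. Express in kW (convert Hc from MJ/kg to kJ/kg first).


Hc = 37.42 MJ/kg = 37.42 * 1000 kJ/kg = 37420 kJ/kg
Q = 0.64 kg/s * 37420 kJ/kg * 0.791 = 18944 kW

18944 kW


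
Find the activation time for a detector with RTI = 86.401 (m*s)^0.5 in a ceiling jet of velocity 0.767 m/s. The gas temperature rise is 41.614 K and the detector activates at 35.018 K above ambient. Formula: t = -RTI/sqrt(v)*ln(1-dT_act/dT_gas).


dT_act/dT_gas = 0.84150
ln(1 - 0.84150) = -1.8420
t = -86.401 / sqrt(0.767) * -1.8420 = 181.72 s

181.72 s


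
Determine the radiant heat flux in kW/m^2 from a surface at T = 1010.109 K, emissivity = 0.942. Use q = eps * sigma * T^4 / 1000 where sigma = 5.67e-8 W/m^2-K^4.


T^4 = 1.0411e+12
q = 0.942 * 5.67e-8 * 1.0411e+12 / 1000 = 55.604 kW/m^2

55.604 kW/m^2


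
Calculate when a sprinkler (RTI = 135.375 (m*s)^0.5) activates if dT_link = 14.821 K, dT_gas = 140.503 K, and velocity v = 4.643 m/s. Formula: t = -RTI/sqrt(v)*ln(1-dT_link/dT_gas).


dT_link/dT_gas = 0.10549
ln(1 - 0.10549) = -0.11147
t = -135.375 / sqrt(4.643) * -0.11147 = 7.0035 s

7.0035 s


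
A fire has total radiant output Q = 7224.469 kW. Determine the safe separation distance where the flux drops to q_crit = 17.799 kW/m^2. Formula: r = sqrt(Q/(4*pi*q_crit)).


4*pi*q_crit = 223.67
Q/(4*pi*q_crit) = 32.300
r = sqrt(32.300) = 5.6833 m

5.6833 m


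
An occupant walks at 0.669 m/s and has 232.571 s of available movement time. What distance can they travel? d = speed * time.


d = 0.669 * 232.571 = 155.59 m

155.59 m


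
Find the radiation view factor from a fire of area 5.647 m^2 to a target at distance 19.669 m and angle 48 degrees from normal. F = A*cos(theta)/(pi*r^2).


cos(48 deg) = 0.66913
pi*r^2 = 1215.4
F = 5.647 * 0.66913 / 1215.4 = 0.0031090

0.0031090


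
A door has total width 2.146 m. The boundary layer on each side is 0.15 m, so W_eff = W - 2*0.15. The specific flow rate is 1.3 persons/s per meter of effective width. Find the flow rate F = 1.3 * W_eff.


W_eff = 2.146 - 0.30 = 1.846 m
F = 1.3 * 1.846 = 2.3998 persons/s

2.3998 persons/s


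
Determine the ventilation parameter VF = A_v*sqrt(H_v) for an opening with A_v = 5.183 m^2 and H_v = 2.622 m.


sqrt(H_v) = 1.6193
VF = 5.183 * 1.6193 = 8.3926 m^(5/2)

8.3926 m^(5/2)


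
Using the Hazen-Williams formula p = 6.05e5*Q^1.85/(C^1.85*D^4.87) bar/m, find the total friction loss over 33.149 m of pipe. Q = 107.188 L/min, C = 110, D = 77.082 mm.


Q^1.85 = 5698.6
C^1.85 = 5978.3
D^4.87 = 1.5469e+09
p/m = 0.00037281 bar/m
p_total = 0.00037281 * 33.149 = 0.012358 bar

0.012358 bar


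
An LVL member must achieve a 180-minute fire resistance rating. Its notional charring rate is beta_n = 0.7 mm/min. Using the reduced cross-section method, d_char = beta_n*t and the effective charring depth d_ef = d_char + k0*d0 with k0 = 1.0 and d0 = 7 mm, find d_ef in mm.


d_char = 0.7 * 180 = 126 mm
d_ef = 126 + 1.0*7 = 133 mm

133 mm


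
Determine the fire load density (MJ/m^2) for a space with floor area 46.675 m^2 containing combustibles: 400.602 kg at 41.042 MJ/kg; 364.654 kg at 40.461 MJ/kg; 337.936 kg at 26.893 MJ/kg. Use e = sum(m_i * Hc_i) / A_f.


Total energy = 400.602*41.042 + 364.654*40.461 + 337.936*26.893
= 16441.51 + 14754.27 + 9088.113
= 40283.89 MJ
e = 40283.89 / 46.675 = 863.07 MJ/m^2

863.07 MJ/m^2


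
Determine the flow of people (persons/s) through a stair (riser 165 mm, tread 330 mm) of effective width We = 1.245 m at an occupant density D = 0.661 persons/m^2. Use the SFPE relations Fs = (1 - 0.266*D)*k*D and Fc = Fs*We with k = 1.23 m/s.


1 - 0.266*D = 1 - 0.266*0.661 = 0.82417
Fs = 0.82417 * 1.23 * 0.661 = 0.67008 persons/(s*m)
Fc = 0.67008 * 1.245 = 0.83425 persons/s

0.83425 persons/s


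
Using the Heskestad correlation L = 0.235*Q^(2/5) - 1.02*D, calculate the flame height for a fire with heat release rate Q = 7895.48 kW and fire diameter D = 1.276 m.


Q^(2/5) = 36.220
0.235 * Q^(2/5) = 8.5118
1.02 * D = 1.3015
L = 7.2102 m

7.2102 m


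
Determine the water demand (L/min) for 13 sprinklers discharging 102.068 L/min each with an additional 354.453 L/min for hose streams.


Sprinkler demand = 13 * 102.068 = 1326.884 L/min
Total = 1326.884 + 354.453 = 1681.337 L/min

1681.337 L/min


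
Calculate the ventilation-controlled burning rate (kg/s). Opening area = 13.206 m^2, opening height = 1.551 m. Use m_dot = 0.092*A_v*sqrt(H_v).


sqrt(H_v) = 1.2454
m_dot = 0.092 * 13.206 * 1.2454 = 1.5131 kg/s

1.5131 kg/s


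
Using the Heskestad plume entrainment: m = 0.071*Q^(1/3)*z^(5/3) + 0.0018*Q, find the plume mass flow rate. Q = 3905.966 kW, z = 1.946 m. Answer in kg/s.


Q^(1/3) = 15.749
z^(5/3) = 3.0332
First term = 0.071 * 15.749 * 3.0332 = 3.3916
Second term = 0.0018 * 3905.966 = 7.0307
m = 10.422 kg/s

10.422 kg/s


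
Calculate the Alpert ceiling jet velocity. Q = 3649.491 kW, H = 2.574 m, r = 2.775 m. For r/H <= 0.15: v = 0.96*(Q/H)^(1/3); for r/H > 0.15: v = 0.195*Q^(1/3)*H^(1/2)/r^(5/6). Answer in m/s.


r/H = 2.775 / 2.574 = 1.0781
r/H > 0.15, so v = 0.195*Q^(1/3)*H^(1/2)/r^(5/6)
Q^(1/3) = 15.396
H^(1/2) = 1.6044
r^(5/6) = 2.3409
v = 0.195 * 15.396 * 1.6044 / 2.3409 = 2.0576 m/s

2.0576 m/s


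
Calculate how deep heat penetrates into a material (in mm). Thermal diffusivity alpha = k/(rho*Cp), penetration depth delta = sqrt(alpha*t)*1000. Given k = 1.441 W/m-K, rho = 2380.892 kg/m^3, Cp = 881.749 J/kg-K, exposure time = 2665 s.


alpha = 1.441 / (2380.892 * 881.749) = 6.8640e-07 m^2/s
alpha * t = 0.0018293
delta = sqrt(0.0018293) * 1000 = 42.770 mm

42.770 mm


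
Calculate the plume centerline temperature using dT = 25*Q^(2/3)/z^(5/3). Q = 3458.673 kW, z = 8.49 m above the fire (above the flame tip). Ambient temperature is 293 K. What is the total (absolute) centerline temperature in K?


Q^(2/3) = 228.70
z^(5/3) = 35.333
dT = 25 * 228.70 / 35.333 = 161.82 K
T = 293 + 161.82 = 454.82 K

454.82 K


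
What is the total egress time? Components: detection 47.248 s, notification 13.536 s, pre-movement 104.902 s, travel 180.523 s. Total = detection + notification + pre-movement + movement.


Total = 47.248 + 13.536 + 104.902 + 180.523 = 346.209 s

346.209 s


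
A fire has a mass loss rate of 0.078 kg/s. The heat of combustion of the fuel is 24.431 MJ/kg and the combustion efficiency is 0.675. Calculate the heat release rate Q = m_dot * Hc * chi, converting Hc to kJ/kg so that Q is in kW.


Hc = 24.431 MJ/kg = 24.431 * 1000 kJ/kg = 24431 kJ/kg
Q = 0.078 kg/s * 24431 kJ/kg * 0.675 = 1286.3 kW

1286.3 kW


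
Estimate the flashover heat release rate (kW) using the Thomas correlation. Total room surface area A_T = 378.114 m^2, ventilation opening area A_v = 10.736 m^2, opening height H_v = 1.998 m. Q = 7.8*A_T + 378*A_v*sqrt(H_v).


7.8*A_T = 2949.3
sqrt(H_v) = 1.4135
378*A_v*sqrt(H_v) = 5736.3
Q = 2949.3 + 5736.3 = 8685.6 kW

8685.6 kW


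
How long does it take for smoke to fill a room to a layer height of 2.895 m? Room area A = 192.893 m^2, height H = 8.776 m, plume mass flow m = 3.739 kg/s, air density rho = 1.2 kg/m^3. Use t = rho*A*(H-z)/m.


H - z = 5.881 m
t = 1.2 * 192.893 * 5.881 / 3.739 = 364.08 s

364.08 s


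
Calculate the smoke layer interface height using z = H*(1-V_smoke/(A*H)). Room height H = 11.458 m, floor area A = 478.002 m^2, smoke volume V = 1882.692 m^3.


V/(A*H) = 0.34375
1 - 0.34375 = 0.65625
z = 11.458 * 0.65625 = 7.5193 m

7.5193 m


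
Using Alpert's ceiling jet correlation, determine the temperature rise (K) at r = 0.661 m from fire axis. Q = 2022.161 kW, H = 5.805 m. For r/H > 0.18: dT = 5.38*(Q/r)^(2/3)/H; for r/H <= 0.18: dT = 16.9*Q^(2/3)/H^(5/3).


r/H = 0.661 / 5.805 = 0.11387
r/H <= 0.18, so dT = 16.9*Q^(2/3)/H^(5/3)
Q^(2/3) = 159.91
H^(5/3) = 18.750
dT = 16.9 * 159.91 / 18.750 = 144.13 K

144.13 K


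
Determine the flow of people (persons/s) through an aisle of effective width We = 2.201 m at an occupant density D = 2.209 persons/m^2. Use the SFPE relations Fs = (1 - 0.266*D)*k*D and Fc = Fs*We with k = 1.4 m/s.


1 - 0.266*D = 1 - 0.266*2.209 = 0.41241
Fs = 0.41241 * 1.4 * 2.209 = 1.2754 persons/(s*m)
Fc = 1.2754 * 2.201 = 2.8072 persons/s

2.8072 persons/s


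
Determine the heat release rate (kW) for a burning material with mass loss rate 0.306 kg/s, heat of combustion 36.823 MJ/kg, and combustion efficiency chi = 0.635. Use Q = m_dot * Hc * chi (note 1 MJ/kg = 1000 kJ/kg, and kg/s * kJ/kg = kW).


Hc = 36.823 MJ/kg = 36.823 * 1000 kJ/kg = 36823 kJ/kg
Q = 0.306 kg/s * 36823 kJ/kg * 0.635 = 7155.1 kW

7155.1 kW


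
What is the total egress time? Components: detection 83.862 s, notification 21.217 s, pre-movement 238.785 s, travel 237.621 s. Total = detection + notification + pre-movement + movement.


Total = 83.862 + 21.217 + 238.785 + 237.621 = 581.485 s

581.485 s


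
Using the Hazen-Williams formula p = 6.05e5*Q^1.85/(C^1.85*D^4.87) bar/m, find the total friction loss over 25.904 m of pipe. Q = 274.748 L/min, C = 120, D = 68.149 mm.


Q^1.85 = 32511
C^1.85 = 7022.4
D^4.87 = 8.4908e+08
p/m = 0.0032988 bar/m
p_total = 0.0032988 * 25.904 = 0.085451 bar

0.085451 bar


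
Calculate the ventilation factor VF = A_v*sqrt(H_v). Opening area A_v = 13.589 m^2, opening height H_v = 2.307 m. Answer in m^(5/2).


sqrt(H_v) = 1.5189
VF = 13.589 * 1.5189 = 20.640 m^(5/2)

20.640 m^(5/2)


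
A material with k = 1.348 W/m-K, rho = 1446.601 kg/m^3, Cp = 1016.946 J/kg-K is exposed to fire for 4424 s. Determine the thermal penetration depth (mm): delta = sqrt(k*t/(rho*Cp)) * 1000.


alpha = 1.348 / (1446.601 * 1016.946) = 9.1631e-07 m^2/s
alpha * t = 0.0040538
delta = sqrt(0.0040538) * 1000 = 63.669 mm

63.669 mm


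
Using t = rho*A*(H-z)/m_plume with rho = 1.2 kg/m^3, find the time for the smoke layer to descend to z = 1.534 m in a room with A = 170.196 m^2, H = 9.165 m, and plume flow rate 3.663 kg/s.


H - z = 7.631 m
t = 1.2 * 170.196 * 7.631 / 3.663 = 425.48 s

425.48 s


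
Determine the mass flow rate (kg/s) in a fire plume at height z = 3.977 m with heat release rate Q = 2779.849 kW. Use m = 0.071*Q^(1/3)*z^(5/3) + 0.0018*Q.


Q^(1/3) = 14.061
z^(5/3) = 9.9830
First term = 0.071 * 14.061 * 9.9830 = 9.9661
Second term = 0.0018 * 2779.849 = 5.0037
m = 14.970 kg/s

14.970 kg/s


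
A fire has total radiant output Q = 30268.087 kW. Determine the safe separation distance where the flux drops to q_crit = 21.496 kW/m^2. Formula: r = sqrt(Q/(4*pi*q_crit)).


4*pi*q_crit = 270.13
Q/(4*pi*q_crit) = 112.05
r = sqrt(112.05) = 10.585 m

10.585 m


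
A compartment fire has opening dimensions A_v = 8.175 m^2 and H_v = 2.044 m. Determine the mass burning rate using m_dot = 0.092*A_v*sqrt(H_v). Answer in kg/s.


sqrt(H_v) = 1.4297
m_dot = 0.092 * 8.175 * 1.4297 = 1.0753 kg/s

1.0753 kg/s


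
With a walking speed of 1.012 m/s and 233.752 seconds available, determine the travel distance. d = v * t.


d = 1.012 * 233.752 = 236.56 m

236.56 m


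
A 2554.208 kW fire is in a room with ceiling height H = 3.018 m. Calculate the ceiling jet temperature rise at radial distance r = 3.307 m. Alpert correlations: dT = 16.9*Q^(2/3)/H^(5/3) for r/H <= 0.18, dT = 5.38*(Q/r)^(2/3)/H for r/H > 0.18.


r/H = 3.307 / 3.018 = 1.0958
r/H > 0.18, so dT = 5.38*(Q/r)^(2/3)/H
Q/r = 772.36
(Q/r)^(2/3) = 84.181
dT = 5.38 * 84.181 / 3.018 = 150.06 K

150.06 K


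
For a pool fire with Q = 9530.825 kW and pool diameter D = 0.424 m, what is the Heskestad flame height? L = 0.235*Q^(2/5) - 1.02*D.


Q^(2/5) = 39.053
0.235 * Q^(2/5) = 9.1774
1.02 * D = 0.43248
L = 8.7449 m

8.7449 m


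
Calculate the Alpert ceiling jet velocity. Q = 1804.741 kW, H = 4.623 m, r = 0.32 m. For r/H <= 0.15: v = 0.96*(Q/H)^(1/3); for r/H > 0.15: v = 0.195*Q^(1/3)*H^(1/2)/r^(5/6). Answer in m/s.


r/H = 0.32 / 4.623 = 0.069219
r/H <= 0.15, so v = 0.96*(Q/H)^(1/3)
Q/H = 390.38
(Q/H)^(1/3) = 7.3085
v = 0.96 * 7.3085 = 7.0162 m/s

7.0162 m/s


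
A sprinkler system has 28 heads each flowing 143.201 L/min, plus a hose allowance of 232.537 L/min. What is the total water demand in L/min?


Sprinkler demand = 28 * 143.201 = 4009.628 L/min
Total = 4009.628 + 232.537 = 4242.165 L/min

4242.165 L/min


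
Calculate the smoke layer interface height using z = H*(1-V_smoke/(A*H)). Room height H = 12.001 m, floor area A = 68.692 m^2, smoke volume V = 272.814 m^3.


V/(A*H) = 0.33094
1 - 0.33094 = 0.66906
z = 12.001 * 0.66906 = 8.0294 m

8.0294 m


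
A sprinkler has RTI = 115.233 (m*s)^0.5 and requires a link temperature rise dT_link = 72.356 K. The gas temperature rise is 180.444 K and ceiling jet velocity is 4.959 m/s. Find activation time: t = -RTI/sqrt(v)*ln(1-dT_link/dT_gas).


dT_link/dT_gas = 0.40099
ln(1 - 0.40099) = -0.51247
t = -115.233 / sqrt(4.959) * -0.51247 = 26.519 s

26.519 s


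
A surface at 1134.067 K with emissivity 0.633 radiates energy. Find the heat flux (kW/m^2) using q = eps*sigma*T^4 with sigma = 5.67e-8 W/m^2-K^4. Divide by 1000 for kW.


T^4 = 1.6541e+12
q = 0.633 * 5.67e-8 * 1.6541e+12 / 1000 = 59.367 kW/m^2

59.367 kW/m^2


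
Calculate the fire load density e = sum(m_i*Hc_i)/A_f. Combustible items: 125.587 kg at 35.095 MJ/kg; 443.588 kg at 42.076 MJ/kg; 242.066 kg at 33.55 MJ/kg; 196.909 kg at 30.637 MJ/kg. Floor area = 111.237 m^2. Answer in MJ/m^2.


Total energy = 125.587*35.095 + 443.588*42.076 + 242.066*33.55 + 196.909*30.637
= 4407.476 + 18664.41 + 8121.314 + 6032.701
= 37225.90 MJ
e = 37225.90 / 111.237 = 334.65 MJ/m^2

334.65 MJ/m^2


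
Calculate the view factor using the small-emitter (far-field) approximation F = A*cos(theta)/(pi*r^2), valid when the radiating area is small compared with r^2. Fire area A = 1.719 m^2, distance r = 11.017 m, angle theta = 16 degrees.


cos(16 deg) = 0.96126
pi*r^2 = 381.31
F = 1.719 * 0.96126 / 381.31 = 0.0043335

0.0043335


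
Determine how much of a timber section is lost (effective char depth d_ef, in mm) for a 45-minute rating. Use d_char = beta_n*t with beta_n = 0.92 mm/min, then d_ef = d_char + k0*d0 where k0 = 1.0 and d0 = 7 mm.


d_char = 0.92 * 45 = 41.4 mm
d_ef = 41.4 + 1.0*7 = 48.4 mm

48.4 mm


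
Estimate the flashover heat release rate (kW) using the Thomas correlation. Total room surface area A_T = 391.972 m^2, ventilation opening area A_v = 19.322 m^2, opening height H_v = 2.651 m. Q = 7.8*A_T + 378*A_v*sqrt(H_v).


7.8*A_T = 3057.4
sqrt(H_v) = 1.6282
378*A_v*sqrt(H_v) = 11892
Q = 3057.4 + 11892 = 14949 kW

14949 kW


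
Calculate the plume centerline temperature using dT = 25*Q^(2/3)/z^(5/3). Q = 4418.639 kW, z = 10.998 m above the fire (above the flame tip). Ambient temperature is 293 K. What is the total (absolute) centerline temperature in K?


Q^(2/3) = 269.27
z^(5/3) = 54.390
dT = 25 * 269.27 / 54.390 = 123.77 K
T = 293 + 123.77 = 416.77 K

416.77 K


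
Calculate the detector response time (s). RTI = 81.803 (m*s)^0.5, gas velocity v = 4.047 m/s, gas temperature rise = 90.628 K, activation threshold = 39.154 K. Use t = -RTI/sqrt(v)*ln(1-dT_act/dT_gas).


dT_act/dT_gas = 0.43203
ln(1 - 0.43203) = -0.56569
t = -81.803 / sqrt(4.047) * -0.56569 = 23.003 s

23.003 s


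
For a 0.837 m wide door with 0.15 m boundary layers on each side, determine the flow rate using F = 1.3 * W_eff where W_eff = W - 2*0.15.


W_eff = 0.837 - 0.30 = 0.537 m
F = 1.3 * 0.537 = 0.69810 persons/s

0.69810 persons/s


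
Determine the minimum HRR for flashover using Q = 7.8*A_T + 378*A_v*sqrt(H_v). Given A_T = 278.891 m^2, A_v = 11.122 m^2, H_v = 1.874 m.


7.8*A_T = 2175.3
sqrt(H_v) = 1.3689
378*A_v*sqrt(H_v) = 5755.2
Q = 2175.3 + 5755.2 = 7930.5 kW

7930.5 kW


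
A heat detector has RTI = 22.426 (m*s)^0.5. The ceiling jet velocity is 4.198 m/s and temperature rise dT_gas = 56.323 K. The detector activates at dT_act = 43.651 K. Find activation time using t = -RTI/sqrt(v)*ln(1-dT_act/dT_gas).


dT_act/dT_gas = 0.77501
ln(1 - 0.77501) = -1.4917
t = -22.426 / sqrt(4.198) * -1.4917 = 16.327 s

16.327 s


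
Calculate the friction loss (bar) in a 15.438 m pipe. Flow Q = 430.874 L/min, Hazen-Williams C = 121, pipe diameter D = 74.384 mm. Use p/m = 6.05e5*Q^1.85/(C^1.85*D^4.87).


Q^1.85 = 74739
C^1.85 = 7131.0
D^4.87 = 1.3005e+09
p/m = 0.0048758 bar/m
p_total = 0.0048758 * 15.438 = 0.075272 bar

0.075272 bar


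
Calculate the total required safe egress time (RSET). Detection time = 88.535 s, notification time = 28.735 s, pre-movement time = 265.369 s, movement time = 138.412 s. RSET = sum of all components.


Total = 88.535 + 28.735 + 265.369 + 138.412 = 521.051 s

521.051 s


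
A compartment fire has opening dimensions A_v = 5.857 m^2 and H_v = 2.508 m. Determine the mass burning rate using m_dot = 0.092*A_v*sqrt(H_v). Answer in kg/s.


sqrt(H_v) = 1.5837
m_dot = 0.092 * 5.857 * 1.5837 = 0.85335 kg/s

0.85335 kg/s


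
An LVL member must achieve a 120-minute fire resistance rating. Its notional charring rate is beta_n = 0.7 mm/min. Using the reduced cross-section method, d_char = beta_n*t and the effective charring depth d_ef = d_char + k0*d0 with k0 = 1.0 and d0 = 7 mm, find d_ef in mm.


d_char = 0.7 * 120 = 84 mm
d_ef = 84 + 1.0*7 = 91 mm

91 mm


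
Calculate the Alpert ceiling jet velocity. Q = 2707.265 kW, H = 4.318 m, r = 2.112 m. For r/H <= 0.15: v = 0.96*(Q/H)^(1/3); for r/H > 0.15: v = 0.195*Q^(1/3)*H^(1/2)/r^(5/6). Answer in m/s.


r/H = 2.112 / 4.318 = 0.48912
r/H > 0.15, so v = 0.195*Q^(1/3)*H^(1/2)/r^(5/6)
Q^(1/3) = 13.937
H^(1/2) = 2.0780
r^(5/6) = 1.8646
v = 0.195 * 13.937 * 2.0780 / 1.8646 = 3.0288 m/s

3.0288 m/s


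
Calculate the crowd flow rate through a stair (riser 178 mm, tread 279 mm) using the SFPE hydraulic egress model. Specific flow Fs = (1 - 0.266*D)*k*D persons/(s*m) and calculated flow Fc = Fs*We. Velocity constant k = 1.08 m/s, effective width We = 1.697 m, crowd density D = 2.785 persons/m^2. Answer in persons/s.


1 - 0.266*D = 1 - 0.266*2.785 = 0.25919
Fs = 0.25919 * 1.08 * 2.785 = 0.77959 persons/(s*m)
Fc = 0.77959 * 1.697 = 1.3230 persons/s

1.3230 persons/s


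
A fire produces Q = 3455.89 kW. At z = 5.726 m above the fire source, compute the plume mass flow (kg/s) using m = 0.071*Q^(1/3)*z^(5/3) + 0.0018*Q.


Q^(1/3) = 15.119
z^(5/3) = 18.327
First term = 0.071 * 15.119 * 18.327 = 19.673
Second term = 0.0018 * 3455.89 = 6.2206
m = 25.893 kg/s

25.893 kg/s


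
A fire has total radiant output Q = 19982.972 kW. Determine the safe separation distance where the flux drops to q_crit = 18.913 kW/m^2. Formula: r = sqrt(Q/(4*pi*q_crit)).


4*pi*q_crit = 237.67
Q/(4*pi*q_crit) = 84.079
r = sqrt(84.079) = 9.1695 m

9.1695 m


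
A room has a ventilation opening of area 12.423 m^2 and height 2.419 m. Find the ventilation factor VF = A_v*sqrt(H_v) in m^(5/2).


sqrt(H_v) = 1.5553
VF = 12.423 * 1.5553 = 19.322 m^(5/2)

19.322 m^(5/2)


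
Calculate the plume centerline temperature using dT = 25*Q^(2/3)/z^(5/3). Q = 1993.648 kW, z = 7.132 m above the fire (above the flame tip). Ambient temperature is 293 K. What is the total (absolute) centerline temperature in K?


Q^(2/3) = 158.40
z^(5/3) = 26.425
dT = 25 * 158.40 / 26.425 = 149.86 K
T = 293 + 149.86 = 442.86 K

442.86 K


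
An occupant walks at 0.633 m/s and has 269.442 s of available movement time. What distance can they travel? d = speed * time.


d = 0.633 * 269.442 = 170.56 m

170.56 m


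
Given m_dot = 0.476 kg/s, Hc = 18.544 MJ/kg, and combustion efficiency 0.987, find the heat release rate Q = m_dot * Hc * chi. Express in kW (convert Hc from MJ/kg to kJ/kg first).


Hc = 18.544 MJ/kg = 18.544 * 1000 kJ/kg = 18544 kJ/kg
Q = 0.476 kg/s * 18544 kJ/kg * 0.987 = 8712.2 kW

8712.2 kW


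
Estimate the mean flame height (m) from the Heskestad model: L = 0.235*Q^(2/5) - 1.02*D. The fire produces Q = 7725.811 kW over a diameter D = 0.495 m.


Q^(2/5) = 35.907
0.235 * Q^(2/5) = 8.4381
1.02 * D = 0.50490
L = 7.9332 m

7.9332 m


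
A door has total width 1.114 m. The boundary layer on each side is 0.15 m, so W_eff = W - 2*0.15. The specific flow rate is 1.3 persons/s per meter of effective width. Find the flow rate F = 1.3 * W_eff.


W_eff = 1.114 - 0.30 = 0.814 m
F = 1.3 * 0.814 = 1.0582 persons/s

1.0582 persons/s


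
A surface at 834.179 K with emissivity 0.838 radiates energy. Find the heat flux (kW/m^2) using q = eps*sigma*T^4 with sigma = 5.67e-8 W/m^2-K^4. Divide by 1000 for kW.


T^4 = 4.8421e+11
q = 0.838 * 5.67e-8 * 4.8421e+11 / 1000 = 23.007 kW/m^2

23.007 kW/m^2


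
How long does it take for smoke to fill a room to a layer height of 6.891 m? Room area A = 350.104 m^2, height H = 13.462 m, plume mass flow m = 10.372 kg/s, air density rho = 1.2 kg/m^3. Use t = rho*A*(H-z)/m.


H - z = 6.571 m
t = 1.2 * 350.104 * 6.571 / 10.372 = 266.16 s

266.16 s


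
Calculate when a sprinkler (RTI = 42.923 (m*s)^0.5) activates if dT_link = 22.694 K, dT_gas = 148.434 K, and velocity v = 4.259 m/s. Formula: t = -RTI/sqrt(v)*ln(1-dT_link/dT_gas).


dT_link/dT_gas = 0.15289
ln(1 - 0.15289) = -0.16592
t = -42.923 / sqrt(4.259) * -0.16592 = 3.4510 s

3.4510 s


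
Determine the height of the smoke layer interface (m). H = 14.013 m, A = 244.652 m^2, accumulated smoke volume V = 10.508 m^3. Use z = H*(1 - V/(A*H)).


V/(A*H) = 0.0030651
1 - 0.0030651 = 0.99693
z = 14.013 * 0.99693 = 13.970 m

13.970 m


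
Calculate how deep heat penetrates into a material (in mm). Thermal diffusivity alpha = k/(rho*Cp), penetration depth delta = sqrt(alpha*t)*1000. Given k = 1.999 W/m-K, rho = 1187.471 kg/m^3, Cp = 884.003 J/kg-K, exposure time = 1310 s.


alpha = 1.999 / (1187.471 * 884.003) = 1.9043e-06 m^2/s
alpha * t = 0.0024946
delta = sqrt(0.0024946) * 1000 = 49.946 mm

49.946 mm


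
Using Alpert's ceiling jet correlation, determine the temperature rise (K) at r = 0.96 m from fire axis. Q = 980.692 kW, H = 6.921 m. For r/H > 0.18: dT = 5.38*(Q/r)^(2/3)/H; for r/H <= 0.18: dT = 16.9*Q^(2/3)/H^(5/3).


r/H = 0.96 / 6.921 = 0.13871
r/H <= 0.18, so dT = 16.9*Q^(2/3)/H^(5/3)
Q^(2/3) = 98.709
H^(5/3) = 25.135
dT = 16.9 * 98.709 / 25.135 = 66.368 K

66.368 K


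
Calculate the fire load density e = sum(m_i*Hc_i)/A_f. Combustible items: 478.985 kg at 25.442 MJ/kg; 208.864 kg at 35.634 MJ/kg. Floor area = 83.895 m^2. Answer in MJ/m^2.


Total energy = 478.985*25.442 + 208.864*35.634
= 12186.34 + 7442.660
= 19629.00 MJ
e = 19629.00 / 83.895 = 233.97 MJ/m^2

233.97 MJ/m^2
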